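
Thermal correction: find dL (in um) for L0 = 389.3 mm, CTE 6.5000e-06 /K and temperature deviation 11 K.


dL = L * alpha * dT
= 389.3 * 6.5000e-06 * 11
= 0.0278349 mm
dL_um = 0.0278349 * 1000 = 27.8349 um

27.8349


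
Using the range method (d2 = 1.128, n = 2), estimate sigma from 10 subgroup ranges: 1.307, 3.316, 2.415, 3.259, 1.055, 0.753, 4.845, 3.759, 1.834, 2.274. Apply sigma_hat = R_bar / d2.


R_bar = (1.307 + 3.316 + 2.415 + 3.259 + 1.055 + 0.753 + 4.845 + 3.759 + 1.834 + 2.274) / 10
R_bar = 24.817 / 10 = 2.4817
sigma_hat = R_bar / d2 = 2.4817 / 1.128 = 2.2001

2.2001


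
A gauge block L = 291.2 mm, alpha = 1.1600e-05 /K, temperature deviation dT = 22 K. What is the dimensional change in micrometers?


dL = L * alpha * dT
= 291.2 * 1.1600e-05 * 22
= 0.0743142 mm
dL_um = 0.0743142 * 1000 = 74.3142 um

74.3142


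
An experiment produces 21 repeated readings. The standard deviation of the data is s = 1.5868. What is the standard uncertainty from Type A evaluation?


u_A = s / sqrt(n)
u_A = 1.5868 / sqrt(21)
u_A = 1.5868 / 4.5825757
u_A = 0.3463

0.3463


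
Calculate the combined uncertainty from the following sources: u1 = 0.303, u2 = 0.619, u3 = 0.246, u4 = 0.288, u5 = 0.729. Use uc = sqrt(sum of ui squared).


uc = sqrt(0.303^2 + 0.619^2 + 0.246^2 + 0.288^2 + 0.729^2)
uc = sqrt(1.149871)
uc = 1.0723

1.0723


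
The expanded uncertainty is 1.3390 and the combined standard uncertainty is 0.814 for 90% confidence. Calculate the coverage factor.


k = U / uc
k = 1.3390 / 0.814
k = 1.645

1.645


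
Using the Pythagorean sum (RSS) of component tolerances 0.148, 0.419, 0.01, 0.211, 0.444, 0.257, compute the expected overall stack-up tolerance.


RSS = sqrt(0.148^2 + 0.419^2 + 0.01^2 + 0.211^2 + 0.444^2 + 0.257^2)
= sqrt(0.505271)
= 0.7108

0.7108


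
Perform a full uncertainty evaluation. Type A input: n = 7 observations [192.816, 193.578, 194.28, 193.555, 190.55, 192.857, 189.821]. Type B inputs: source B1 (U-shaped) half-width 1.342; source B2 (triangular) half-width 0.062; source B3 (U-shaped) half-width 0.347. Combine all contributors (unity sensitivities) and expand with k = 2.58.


mean = (192.816 + 193.578 + 194.28 + 193.555 + 190.55 + 192.857 + 189.821) / 7 = 192.4938571
s = sqrt(sum((x - mean)^2)/(n-1)) = 1.6658377
u_A = s / sqrt(n) = 1.6658377 / sqrt(7) = 0.62962747
u_B1 = 1.342 / sqrt(2) = 0.9489373
u_B2 = 0.062 / sqrt(6) = 0.025311394
u_B3 = 0.347 / sqrt(2) = 0.24536605
uc = sqrt(0.62962747^2 + 0.9489373^2 + 0.025311394^2 + 0.24536605^2) = 1.1652287
U = k * uc = 2.58 * 1.1652287
U = 3.0063

3.0063


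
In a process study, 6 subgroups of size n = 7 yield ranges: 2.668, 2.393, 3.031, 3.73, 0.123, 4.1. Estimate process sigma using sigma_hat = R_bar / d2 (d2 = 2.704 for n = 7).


R_bar = (2.668 + 2.393 + 3.031 + 3.73 + 0.123 + 4.1) / 6
R_bar = 16.045 / 6 = 2.6741667
sigma_hat = R_bar / d2 = 2.6741667 / 2.704 = 0.9890

0.9890


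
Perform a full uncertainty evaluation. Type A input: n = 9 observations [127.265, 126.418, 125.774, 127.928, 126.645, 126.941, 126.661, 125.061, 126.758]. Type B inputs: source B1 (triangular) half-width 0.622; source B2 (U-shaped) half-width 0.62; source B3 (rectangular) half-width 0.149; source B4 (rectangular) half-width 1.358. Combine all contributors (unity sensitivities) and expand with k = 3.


mean = (127.265 + 126.418 + 125.774 + 127.928 + 126.645 + 126.941 + 126.661 + 125.061 + 126.758) / 9 = 126.6056667
s = sqrt(sum((x - mean)^2)/(n-1)) = 0.82435065
u_A = s / sqrt(n) = 0.82435065 / sqrt(9) = 0.27478355
u_B1 = 0.622 / sqrt(6) = 0.25393044
u_B2 = 0.62 / sqrt(2) = 0.4384062
u_B3 = 0.149 / sqrt(3) = 0.08602519
u_B4 = 1.358 / sqrt(3) = 0.78404167
uc = sqrt(0.27478355^2 + 0.25393044^2 + 0.4384062^2 + 0.08602519^2 + 0.78404167^2) = 0.97688706
U = k * uc = 3 * 0.97688706
U = 2.9307

2.9307


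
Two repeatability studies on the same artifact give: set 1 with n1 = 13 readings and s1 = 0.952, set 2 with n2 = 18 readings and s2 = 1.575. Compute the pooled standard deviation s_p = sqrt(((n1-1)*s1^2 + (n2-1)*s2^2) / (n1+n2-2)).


s_p = sqrt(((n1-1)*s1^2 + (n2-1)*s2^2) / (n1+n2-2))
numerator = (13-1)*0.952^2 + (18-1)*1.575^2 = 10.875648 + 42.170625 = 53.046273
denominator = 13 + 18 - 2 = 29
s_p^2 = 53.046273 / 29 = 1.8291818
s_p = sqrt(1.8291818) = 1.3525

1.3525


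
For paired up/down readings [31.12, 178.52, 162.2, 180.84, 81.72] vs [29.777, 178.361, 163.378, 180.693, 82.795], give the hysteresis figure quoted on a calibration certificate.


|31.12 - 29.777| = 1.3430
|178.52 - 178.361| = 0.1590
|162.2 - 163.378| = 1.1780
|180.84 - 180.693| = 0.1470
|81.72 - 82.795| = 1.0750
hysteresis = max(diffs) = 1.3430

1.3430


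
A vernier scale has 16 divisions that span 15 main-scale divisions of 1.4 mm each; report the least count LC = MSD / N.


LC = MSD / n_div
= 1.4 / 16
= 0.0875

0.0875


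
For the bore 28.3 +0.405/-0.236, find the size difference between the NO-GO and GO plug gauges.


GO = nominal - lower_tol (smallest hole = maximum material condition)
GO = 28.3 - 0.236 = 28.064
NO-GO = nominal + upper_tol (largest hole = least material condition)
NO-GO = 28.3 + 0.405 = 28.705
spread = NO-GO - GO = 28.705 - 28.064 = 0.6410

0.6410


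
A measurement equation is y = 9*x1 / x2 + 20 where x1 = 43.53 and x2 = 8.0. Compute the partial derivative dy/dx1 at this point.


y = 9*x1 / x2 + 20
dy/dx1 = 9/x2
Evaluate at x2 = 8.0: c1 = 9 / 8.0
c1 = 1.1250

1.1250


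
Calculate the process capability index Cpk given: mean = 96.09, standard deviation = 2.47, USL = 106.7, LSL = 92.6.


Cpu = (USL - mean) / (3*sigma) = (106.7 - 96.09) / (3*2.47) = 1.4318
Cpl = (mean - LSL) / (3*sigma) = (96.09 - 92.6) / (3*2.47) = 0.4710
Cpk = min(Cpu, Cpl) = 0.4710

0.4710


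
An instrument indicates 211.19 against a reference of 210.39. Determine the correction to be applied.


Correction = standard - reading
= 210.39 - 211.19
= -0.8000

-0.8000


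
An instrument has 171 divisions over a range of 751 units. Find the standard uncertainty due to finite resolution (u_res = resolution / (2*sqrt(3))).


resolution = range / divisions
resolution = 751 / 171 = 4.3918129
u_res = resolution / (2*sqrt(3))
u_res = 4.3918129 / 3.4641016
u_res = 1.2678

1.2678


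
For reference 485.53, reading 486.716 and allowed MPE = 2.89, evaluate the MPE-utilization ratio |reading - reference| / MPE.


e = indication - reference = 486.716 - 485.53 = 1.1860
|e| = 1.1860
ratio = |e| / MPE = 1.1860 / 2.89
ratio = 0.4104

0.4104


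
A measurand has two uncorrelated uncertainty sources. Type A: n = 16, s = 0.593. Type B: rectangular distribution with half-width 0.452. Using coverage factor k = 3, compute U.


u_A = s / sqrt(n) = 0.593 / sqrt(16) = 0.14825
u_B = half_width / sqrt(3) = 0.452 / sqrt(3) = 0.26096232
uc = sqrt(u_A^2 + u_B^2) = sqrt(0.14825^2 + 0.26096232^2) = 0.3001323
U = k * uc = 3 * 0.3001323
U = 0.9004

0.9004


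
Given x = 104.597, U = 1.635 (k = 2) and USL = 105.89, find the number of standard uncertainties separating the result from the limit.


u = U / k = 1.635 / 2 = 0.8175
margin = |USL - x| = |105.89 - 104.597| = 1.293
z = margin / u = 1.293 / 0.8175
z = 1.5817

1.5817


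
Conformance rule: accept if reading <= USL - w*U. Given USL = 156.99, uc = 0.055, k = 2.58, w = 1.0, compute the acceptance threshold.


U = k * uc = 2.58 * 0.055 = 0.1419
guard band g = w * U = 1.0 * 0.1419 = 0.1419
AL = USL - g = 156.99 - 0.1419
AL = 156.8481

156.8481


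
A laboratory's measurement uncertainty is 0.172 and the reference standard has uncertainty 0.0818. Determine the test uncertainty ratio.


TUR = u_lab / u_ref
= 0.172 / 0.0818
= 2.1027

2.1027


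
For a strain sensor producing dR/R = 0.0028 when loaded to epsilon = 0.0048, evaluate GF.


GF = (dR/R) / epsilon
= 0.0028 / 0.0048
= 0.5833

0.5833


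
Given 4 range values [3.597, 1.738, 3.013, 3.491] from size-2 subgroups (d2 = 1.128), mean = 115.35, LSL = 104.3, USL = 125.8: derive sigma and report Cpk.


R_bar = (3.597 + 1.738 + 3.013 + 3.491) / 4 = 2.95975
sigma = R_bar / d2 = 2.95975 / 1.128 = 2.6238918
Cp = (USL - LSL)/(6*sigma) = (125.8 - 104.3)/(6*2.6238918) = 1.3657
Cpu = (125.8 - 115.35)/(3*2.6238918) = 1.3275
Cpl = (115.35 - 104.3)/(3*2.6238918) = 1.4038
Cpk = min(Cpu, Cpl) = 1.3275

1.3275


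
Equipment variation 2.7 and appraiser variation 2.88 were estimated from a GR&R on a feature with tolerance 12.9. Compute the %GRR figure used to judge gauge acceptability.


GRR = sqrt(EV^2 + AV^2) = sqrt(2.7^2 + 2.88^2) = 3.9477082
%GRR = GRR / tol * 100 = 3.9477082 / 12.9 * 100
%GRR = 30.6024

30.6024


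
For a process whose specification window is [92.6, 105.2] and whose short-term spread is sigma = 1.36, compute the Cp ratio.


Cp = (USL - LSL) / (6 * sigma)
= (105.2 - 92.6) / (6 * 1.36)
= 12.6000 / 8.1600
= 1.5441

1.5441


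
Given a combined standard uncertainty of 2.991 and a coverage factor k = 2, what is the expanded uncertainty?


U = k * uc
U = 2 * 2.991
U = 5.9820

5.9820


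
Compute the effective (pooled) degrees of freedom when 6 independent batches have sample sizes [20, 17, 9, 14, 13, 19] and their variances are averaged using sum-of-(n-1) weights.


nu = sum_i (n_i - 1)
nu = ((20 - 1) + (17 - 1) + (9 - 1) + (14 - 1) + (13 - 1) + (19 - 1))
nu = 19 + 16 + 8 + 13 + 12 + 18
nu = 86

86


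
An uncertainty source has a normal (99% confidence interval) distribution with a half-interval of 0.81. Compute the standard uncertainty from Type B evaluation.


u_B = half_width / 2.576
u_B = 0.81 / 2.576
u_B = 0.3144

0.3144


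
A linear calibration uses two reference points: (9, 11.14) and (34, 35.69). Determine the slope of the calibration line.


slope = (y2 - y1) / (x2 - x1)
= (35.69 - 11.14) / (34 - 9)
= 24.5500 / 25
= 0.9820

0.9820


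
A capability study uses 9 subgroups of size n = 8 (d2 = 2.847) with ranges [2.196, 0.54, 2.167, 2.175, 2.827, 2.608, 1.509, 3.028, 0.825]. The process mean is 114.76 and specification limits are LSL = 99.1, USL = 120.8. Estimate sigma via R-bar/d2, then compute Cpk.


R_bar = (2.196 + 0.54 + 2.167 + 2.175 + 2.827 + 2.608 + 1.509 + 3.028 + 0.825) / 9 = 1.9861111
sigma = R_bar / d2 = 1.9861111 / 2.847 = 0.69761542
Cp = (USL - LSL)/(6*sigma) = (120.8 - 99.1)/(6*0.69761542) = 5.1843
Cpu = (120.8 - 114.76)/(3*0.69761542) = 2.8860
Cpl = (114.76 - 99.1)/(3*0.69761542) = 7.4826
Cpk = min(Cpu, Cpl) = 2.8860

2.8860


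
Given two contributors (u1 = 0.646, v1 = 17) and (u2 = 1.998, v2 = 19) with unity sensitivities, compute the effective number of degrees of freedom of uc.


uc = sqrt(u1^2 + u2^2) = sqrt(0.646^2 + 1.998^2) = 2.0998381
v_eff = uc^4 / (u1^4/v1 + u2^4/v2)
= 2.0998381^4 / (0.646^4/17 + 1.998^4/19)
= 19.442103 / 0.84898616
v_eff = 22.9004

22.9004


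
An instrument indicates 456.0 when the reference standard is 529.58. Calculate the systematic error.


Systematic error = measured - true
= 456.0 - 529.58
= -73.5800

-73.5800


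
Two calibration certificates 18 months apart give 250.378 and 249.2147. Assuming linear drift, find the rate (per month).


rate = (v2 - v1) / months
= (249.2147 - 250.378) / 18
= -1.1633 / 18
= -0.0646

-0.0646


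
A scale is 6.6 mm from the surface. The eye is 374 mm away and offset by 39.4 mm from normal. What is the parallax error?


error = h * offset / d
= 6.6 * 39.4 / 374
= 0.6953

0.6953


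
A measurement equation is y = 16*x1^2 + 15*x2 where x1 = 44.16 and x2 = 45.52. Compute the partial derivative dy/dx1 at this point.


y = 16*x1^2 + 15*x2
dy/dx1 = 2*16*x1
Evaluate at x1 = 44.16: c1 = 32 * 44.16
c1 = 1413.1200

1413.1200


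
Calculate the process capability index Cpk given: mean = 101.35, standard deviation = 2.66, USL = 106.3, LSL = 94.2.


Cpu = (USL - mean) / (3*sigma) = (106.3 - 101.35) / (3*2.66) = 0.6203
Cpl = (mean - LSL) / (3*sigma) = (101.35 - 94.2) / (3*2.66) = 0.8960
Cpk = min(Cpu, Cpl) = 0.6203

0.6203


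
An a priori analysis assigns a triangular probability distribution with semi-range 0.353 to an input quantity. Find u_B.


u_B = half_width / sqrt(6)
u_B = 0.353 / 2.4494897
u_B = 0.1441

0.1441


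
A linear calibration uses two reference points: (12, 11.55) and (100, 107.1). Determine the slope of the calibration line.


slope = (y2 - y1) / (x2 - x1)
= (107.1 - 11.55) / (100 - 12)
= 95.5500 / 88
= 1.0858

1.0858


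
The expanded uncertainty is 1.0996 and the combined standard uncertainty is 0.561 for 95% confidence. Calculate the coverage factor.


k = U / uc
k = 1.0996 / 0.561
k = 1.96

1.96


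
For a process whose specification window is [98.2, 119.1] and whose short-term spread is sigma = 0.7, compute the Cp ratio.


Cp = (USL - LSL) / (6 * sigma)
= (119.1 - 98.2) / (6 * 0.7)
= 20.9000 / 4.2000
= 4.9762

4.9762


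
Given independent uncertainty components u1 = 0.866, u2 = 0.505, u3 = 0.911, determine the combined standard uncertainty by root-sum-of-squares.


uc = sqrt(0.866^2 + 0.505^2 + 0.911^2)
uc = sqrt(1.834902)
uc = 1.3546

1.3546


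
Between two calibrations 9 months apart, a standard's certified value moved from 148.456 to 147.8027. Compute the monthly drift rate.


rate = (v2 - v1) / months
= (147.8027 - 148.456) / 9
= -0.6533 / 9
= -0.0726

-0.0726


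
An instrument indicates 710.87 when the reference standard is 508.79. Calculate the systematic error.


Systematic error = measured - true
= 710.87 - 508.79
= 202.0800

202.0800


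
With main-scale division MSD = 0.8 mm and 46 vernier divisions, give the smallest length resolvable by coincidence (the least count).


LC = MSD / n_div
= 0.8 / 46
= 0.0174

0.0174


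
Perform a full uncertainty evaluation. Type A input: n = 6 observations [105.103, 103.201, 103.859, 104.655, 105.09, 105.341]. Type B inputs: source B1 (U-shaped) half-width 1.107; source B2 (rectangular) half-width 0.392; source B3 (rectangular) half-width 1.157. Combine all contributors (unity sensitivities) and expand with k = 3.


mean = (105.103 + 103.201 + 103.859 + 104.655 + 105.09 + 105.341) / 6 = 104.5415
s = sqrt(sum((x - mean)^2)/(n-1)) = 0.84035272
u_A = s / sqrt(n) = 0.84035272 / sqrt(6) = 0.34307256
u_B1 = 1.107 / sqrt(2) = 0.78276721
u_B2 = 0.392 / sqrt(3) = 0.22632131
u_B3 = 1.157 / sqrt(3) = 0.66799426
uc = sqrt(0.34307256^2 + 0.78276721^2 + 0.22632131^2 + 0.66799426^2) = 1.1080889
U = k * uc = 3 * 1.1080889
U = 3.3243

3.3243


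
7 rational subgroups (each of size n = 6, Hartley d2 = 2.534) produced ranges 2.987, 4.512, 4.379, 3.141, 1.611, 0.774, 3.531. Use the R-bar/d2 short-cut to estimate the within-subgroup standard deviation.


R_bar = (2.987 + 4.512 + 4.379 + 3.141 + 1.611 + 0.774 + 3.531) / 7
R_bar = 20.935 / 7 = 2.9907143
sigma_hat = R_bar / d2 = 2.9907143 / 2.534 = 1.1802

1.1802


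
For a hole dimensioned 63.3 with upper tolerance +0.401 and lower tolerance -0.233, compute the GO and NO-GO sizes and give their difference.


GO = nominal - lower_tol (smallest hole = maximum material condition)
GO = 63.3 - 0.233 = 63.067
NO-GO = nominal + upper_tol (largest hole = least material condition)
NO-GO = 63.3 + 0.401 = 63.701
spread = NO-GO - GO = 63.701 - 63.067 = 0.6340

0.6340


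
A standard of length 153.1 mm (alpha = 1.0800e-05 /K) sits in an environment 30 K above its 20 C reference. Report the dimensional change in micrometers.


dL = L * alpha * dT
= 153.1 * 1.0800e-05 * 30
= 0.0496044 mm
dL_um = 0.0496044 * 1000 = 49.6044 um

49.6044


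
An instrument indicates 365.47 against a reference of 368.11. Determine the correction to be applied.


Correction = standard - reading
= 368.11 - 365.47
= 2.6400

2.6400


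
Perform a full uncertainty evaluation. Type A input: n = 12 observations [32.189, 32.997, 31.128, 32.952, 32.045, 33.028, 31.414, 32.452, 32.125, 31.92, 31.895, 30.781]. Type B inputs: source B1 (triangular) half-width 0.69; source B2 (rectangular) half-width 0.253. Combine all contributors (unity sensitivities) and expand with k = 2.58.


mean = (32.189 + 32.997 + 31.128 + 32.952 + 32.045 + 33.028 + 31.414 + 32.452 + 32.125 + 31.92 + 31.895 + 30.781) / 12 = 32.07716667
s = sqrt(sum((x - mean)^2)/(n-1)) = 0.72302909
u_A = s / sqrt(n) = 0.72302909 / sqrt(12) = 0.20872052
u_B1 = 0.69 / sqrt(6) = 0.28169132
u_B2 = 0.253 / sqrt(3) = 0.14606962
uc = sqrt(0.20872052^2 + 0.28169132^2 + 0.14606962^2) = 0.37980336
U = k * uc = 2.58 * 0.37980336
U = 0.9799

0.9799


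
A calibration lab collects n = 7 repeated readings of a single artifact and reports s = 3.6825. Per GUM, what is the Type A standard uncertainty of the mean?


u_A = s / sqrt(n)
u_A = 3.6825 / sqrt(7)
u_A = 3.6825 / 2.6457513
u_A = 1.3919

1.3919


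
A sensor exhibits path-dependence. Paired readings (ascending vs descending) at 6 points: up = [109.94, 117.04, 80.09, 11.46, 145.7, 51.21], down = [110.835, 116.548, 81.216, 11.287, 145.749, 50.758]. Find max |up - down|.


|109.94 - 110.835| = 0.8950
|117.04 - 116.548| = 0.4920
|80.09 - 81.216| = 1.1260
|11.46 - 11.287| = 0.1730
|145.7 - 145.749| = 0.0490
|51.21 - 50.758| = 0.4520
hysteresis = max(diffs) = 1.1260

1.1260


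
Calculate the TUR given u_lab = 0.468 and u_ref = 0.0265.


TUR = u_lab / u_ref
= 0.468 / 0.0265
= 17.6604

17.6604


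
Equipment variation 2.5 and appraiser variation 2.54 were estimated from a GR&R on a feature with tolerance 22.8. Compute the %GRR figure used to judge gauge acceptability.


GRR = sqrt(EV^2 + AV^2) = sqrt(2.5^2 + 2.54^2) = 3.5639304
%GRR = GRR / tol * 100 = 3.5639304 / 22.8 * 100
%GRR = 15.6313

15.6313


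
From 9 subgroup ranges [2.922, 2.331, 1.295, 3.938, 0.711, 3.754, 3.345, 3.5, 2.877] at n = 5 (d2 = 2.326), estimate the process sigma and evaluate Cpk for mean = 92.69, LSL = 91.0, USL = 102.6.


R_bar = (2.922 + 2.331 + 1.295 + 3.938 + 0.711 + 3.754 + 3.345 + 3.5 + 2.877) / 9 = 2.7414444
sigma = R_bar / d2 = 2.7414444 / 2.326 = 1.1786089
Cp = (USL - LSL)/(6*sigma) = (102.6 - 91.0)/(6*1.1786089) = 1.6404
Cpu = (102.6 - 92.69)/(3*1.1786089) = 2.8027
Cpl = (92.69 - 91.0)/(3*1.1786089) = 0.4780
Cpk = min(Cpu, Cpl) = 0.4780

0.4780


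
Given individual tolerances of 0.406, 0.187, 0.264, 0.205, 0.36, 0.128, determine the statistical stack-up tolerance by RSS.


RSS = sqrt(0.406^2 + 0.187^2 + 0.264^2 + 0.205^2 + 0.36^2 + 0.128^2)
= sqrt(0.45751)
= 0.6764

0.6764


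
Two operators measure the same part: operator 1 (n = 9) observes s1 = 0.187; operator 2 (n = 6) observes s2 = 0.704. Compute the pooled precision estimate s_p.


s_p = sqrt(((n1-1)*s1^2 + (n2-1)*s2^2) / (n1+n2-2))
numerator = (9-1)*0.187^2 + (6-1)*0.704^2 = 0.279752 + 2.47808 = 2.757832
denominator = 9 + 6 - 2 = 13
s_p^2 = 2.757832 / 13 = 0.21214092
s_p = sqrt(0.21214092) = 0.4606

0.4606


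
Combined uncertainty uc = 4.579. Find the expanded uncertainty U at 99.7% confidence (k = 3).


U = k * uc
U = 3 * 4.579
U = 13.7370

13.7370


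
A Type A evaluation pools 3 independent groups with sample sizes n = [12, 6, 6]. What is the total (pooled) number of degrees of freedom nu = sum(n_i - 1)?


nu = sum_i (n_i - 1)
nu = ((12 - 1) + (6 - 1) + (6 - 1))
nu = 11 + 5 + 5
nu = 21

21


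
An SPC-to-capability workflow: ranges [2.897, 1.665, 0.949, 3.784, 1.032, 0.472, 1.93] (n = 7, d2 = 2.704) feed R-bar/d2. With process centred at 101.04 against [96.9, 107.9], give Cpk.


R_bar = (2.897 + 1.665 + 0.949 + 3.784 + 1.032 + 0.472 + 1.93) / 7 = 1.8184286
sigma = R_bar / d2 = 1.8184286 / 2.704 = 0.67249578
Cp = (USL - LSL)/(6*sigma) = (107.9 - 96.9)/(6*0.67249578) = 2.7262
Cpu = (107.9 - 101.04)/(3*0.67249578) = 3.4003
Cpl = (101.04 - 96.9)/(3*0.67249578) = 2.0521
Cpk = min(Cpu, Cpl) = 2.0521

2.0521


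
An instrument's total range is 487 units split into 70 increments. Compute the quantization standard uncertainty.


resolution = range / divisions
resolution = 487 / 70 = 6.9571429
u_res = resolution / (2*sqrt(3))
u_res = 6.9571429 / 3.4641016
u_res = 2.0084

2.0084


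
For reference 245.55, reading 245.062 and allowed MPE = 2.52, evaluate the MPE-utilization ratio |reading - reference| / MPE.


e = indication - reference = 245.062 - 245.55 = -0.4880
|e| = 0.4880
ratio = |e| / MPE = 0.4880 / 2.52
ratio = 0.1937

0.1937


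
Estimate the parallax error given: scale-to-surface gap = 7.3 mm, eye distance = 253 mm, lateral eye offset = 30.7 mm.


error = h * offset / d
= 7.3 * 30.7 / 253
= 0.8858

0.8858


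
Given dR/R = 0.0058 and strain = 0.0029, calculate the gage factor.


GF = (dR/R) / epsilon
= 0.0058 / 0.0029
= 2.0000

2.0000


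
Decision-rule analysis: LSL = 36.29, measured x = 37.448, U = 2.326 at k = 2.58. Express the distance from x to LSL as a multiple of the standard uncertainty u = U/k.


u = U / k = 2.326 / 2.58 = 0.90155039
margin = |LSL - x| = |36.29 - 37.448| = 1.158
z = margin / u = 1.158 / 0.90155039
z = 1.2845

1.2845


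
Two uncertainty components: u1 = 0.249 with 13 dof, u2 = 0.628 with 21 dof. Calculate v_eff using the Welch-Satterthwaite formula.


uc = sqrt(u1^2 + u2^2) = sqrt(0.249^2 + 0.628^2) = 0.67556273
v_eff = uc^4 / (u1^4/v1 + u2^4/v2)
= 0.67556273^4 / (0.249^4/13 + 0.628^4/21)
= 0.20828727 / 0.0077023085
v_eff = 27.0422

27.0422


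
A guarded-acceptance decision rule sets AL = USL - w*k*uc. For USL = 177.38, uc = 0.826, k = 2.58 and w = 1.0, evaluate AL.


U = k * uc = 2.58 * 0.826 = 2.13108
guard band g = w * U = 1.0 * 2.13108 = 2.13108
AL = USL - g = 177.38 - 2.13108
AL = 175.2489

175.2489


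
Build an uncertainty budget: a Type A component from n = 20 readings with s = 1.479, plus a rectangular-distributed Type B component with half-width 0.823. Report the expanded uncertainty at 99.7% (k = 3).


u_A = s / sqrt(n) = 1.479 / sqrt(20) = 0.33071445
u_B = half_width / sqrt(3) = 0.823 / sqrt(3) = 0.47515927
uc = sqrt(u_A^2 + u_B^2) = sqrt(0.33071445^2 + 0.47515927^2) = 0.57892001
U = k * uc = 3 * 0.57892001
U = 1.7368

1.7368


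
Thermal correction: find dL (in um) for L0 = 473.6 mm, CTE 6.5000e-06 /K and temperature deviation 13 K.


dL = L * alpha * dT
= 473.6 * 6.5000e-06 * 13
= 0.0400192 mm
dL_um = 0.0400192 * 1000 = 40.0192 um

40.0192


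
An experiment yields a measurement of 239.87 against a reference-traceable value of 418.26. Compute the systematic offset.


Systematic error = measured - true
= 239.87 - 418.26
= -178.3900

-178.3900


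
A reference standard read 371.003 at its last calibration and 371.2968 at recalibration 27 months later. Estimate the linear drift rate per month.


rate = (v2 - v1) / months
= (371.2968 - 371.003) / 27
= 0.2938 / 27
= 0.0109

0.0109


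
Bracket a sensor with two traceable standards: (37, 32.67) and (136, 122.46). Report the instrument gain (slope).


slope = (y2 - y1) / (x2 - x1)
= (122.46 - 32.67) / (136 - 37)
= 89.7900 / 99
= 0.9070

0.9070


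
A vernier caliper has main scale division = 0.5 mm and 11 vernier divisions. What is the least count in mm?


LC = MSD / n_div
= 0.5 / 11
= 0.0455

0.0455


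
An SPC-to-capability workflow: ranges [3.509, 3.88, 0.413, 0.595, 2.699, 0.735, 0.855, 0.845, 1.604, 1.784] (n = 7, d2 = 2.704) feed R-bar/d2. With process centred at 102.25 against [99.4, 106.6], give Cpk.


R_bar = (3.509 + 3.88 + 0.413 + 0.595 + 2.699 + 0.735 + 0.855 + 0.845 + 1.604 + 1.784) / 10 = 1.6919
sigma = R_bar / d2 = 1.6919 / 2.704 = 0.62570266
Cp = (USL - LSL)/(6*sigma) = (106.6 - 99.4)/(6*0.62570266) = 1.9178
Cpu = (106.6 - 102.25)/(3*0.62570266) = 2.3174
Cpl = (102.25 - 99.4)/(3*0.62570266) = 1.5183
Cpk = min(Cpu, Cpl) = 1.5183

1.5183


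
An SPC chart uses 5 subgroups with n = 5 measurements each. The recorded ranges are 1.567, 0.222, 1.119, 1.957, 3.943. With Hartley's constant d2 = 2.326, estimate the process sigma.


R_bar = (1.567 + 0.222 + 1.119 + 1.957 + 3.943) / 5
R_bar = 8.808 / 5 = 1.7616
sigma_hat = R_bar / d2 = 1.7616 / 2.326 = 0.7574

0.7574


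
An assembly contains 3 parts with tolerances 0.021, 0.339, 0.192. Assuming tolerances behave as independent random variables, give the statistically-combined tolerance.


RSS = sqrt(0.021^2 + 0.339^2 + 0.192^2)
= sqrt(0.152226)
= 0.3902

0.3902


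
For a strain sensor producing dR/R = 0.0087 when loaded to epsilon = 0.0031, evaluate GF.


GF = (dR/R) / epsilon
= 0.0087 / 0.0031
= 2.8065

2.8065


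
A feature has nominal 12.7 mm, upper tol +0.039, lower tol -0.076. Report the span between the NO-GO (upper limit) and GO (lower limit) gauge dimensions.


GO = nominal - lower_tol (smallest hole = maximum material condition)
GO = 12.7 - 0.076 = 12.624
NO-GO = nominal + upper_tol (largest hole = least material condition)
NO-GO = 12.7 + 0.039 = 12.739
spread = NO-GO - GO = 12.739 - 12.624 = 0.1150

0.1150


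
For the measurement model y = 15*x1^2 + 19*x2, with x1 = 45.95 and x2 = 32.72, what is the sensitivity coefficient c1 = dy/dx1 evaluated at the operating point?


y = 15*x1^2 + 19*x2
dy/dx1 = 2*15*x1
Evaluate at x1 = 45.95: c1 = 30 * 45.95
c1 = 1378.5000

1378.5000


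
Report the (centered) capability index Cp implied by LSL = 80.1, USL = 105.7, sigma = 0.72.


Cp = (USL - LSL) / (6 * sigma)
= (105.7 - 80.1) / (6 * 0.72)
= 25.6000 / 4.3200
= 5.9259

5.9259


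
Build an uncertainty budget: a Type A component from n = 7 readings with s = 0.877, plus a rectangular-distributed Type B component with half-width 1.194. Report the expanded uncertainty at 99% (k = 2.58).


u_A = s / sqrt(n) = 0.877 / sqrt(7) = 0.33147484
u_B = half_width / sqrt(3) = 1.194 / sqrt(3) = 0.68935622
uc = sqrt(u_A^2 + u_B^2) = sqrt(0.33147484^2 + 0.68935622^2) = 0.76491017
U = k * uc = 2.58 * 0.76491017
U = 1.9735

1.9735


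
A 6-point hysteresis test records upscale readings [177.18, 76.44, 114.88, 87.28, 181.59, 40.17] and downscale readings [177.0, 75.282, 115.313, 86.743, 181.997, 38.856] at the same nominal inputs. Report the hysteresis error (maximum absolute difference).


|177.18 - 177.0| = 0.1800
|76.44 - 75.282| = 1.1580
|114.88 - 115.313| = 0.4330
|87.28 - 86.743| = 0.5370
|181.59 - 181.997| = 0.4070
|40.17 - 38.856| = 1.3140
hysteresis = max(diffs) = 1.3140

1.3140


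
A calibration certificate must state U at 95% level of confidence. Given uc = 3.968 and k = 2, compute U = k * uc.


U = k * uc
U = 2 * 3.968
U = 7.9360

7.9360


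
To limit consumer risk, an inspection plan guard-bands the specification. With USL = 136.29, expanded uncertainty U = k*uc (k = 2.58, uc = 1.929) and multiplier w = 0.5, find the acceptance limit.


U = k * uc = 2.58 * 1.929 = 4.97682
guard band g = w * U = 0.5 * 4.97682 = 2.48841
AL = USL - g = 136.29 - 2.48841
AL = 133.8016

133.8016


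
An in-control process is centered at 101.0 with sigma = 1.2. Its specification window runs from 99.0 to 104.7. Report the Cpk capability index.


Cpu = (USL - mean) / (3*sigma) = (104.7 - 101.0) / (3*1.2) = 1.0278
Cpl = (mean - LSL) / (3*sigma) = (101.0 - 99.0) / (3*1.2) = 0.5556
Cpk = min(Cpu, Cpl) = 0.5556

0.5556


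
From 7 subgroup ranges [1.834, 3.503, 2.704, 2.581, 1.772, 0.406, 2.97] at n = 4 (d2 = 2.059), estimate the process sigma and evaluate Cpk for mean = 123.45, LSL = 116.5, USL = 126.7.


R_bar = (1.834 + 3.503 + 2.704 + 2.581 + 1.772 + 0.406 + 2.97) / 7 = 2.2528571
sigma = R_bar / d2 = 2.2528571 / 2.059 = 1.0941511
Cp = (USL - LSL)/(6*sigma) = (126.7 - 116.5)/(6*1.0941511) = 1.5537
Cpu = (126.7 - 123.45)/(3*1.0941511) = 0.9901
Cpl = (123.45 - 116.5)/(3*1.0941511) = 2.1173
Cpk = min(Cpu, Cpl) = 0.9901

0.9901


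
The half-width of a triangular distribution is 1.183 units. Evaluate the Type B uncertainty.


u_B = half_width / sqrt(6)
u_B = 1.183 / 2.4494897
u_B = 0.4830

0.4830


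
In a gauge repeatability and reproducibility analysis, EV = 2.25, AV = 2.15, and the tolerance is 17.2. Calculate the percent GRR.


GRR = sqrt(EV^2 + AV^2) = sqrt(2.25^2 + 2.15^2) = 3.1120733
%GRR = GRR / tol * 100 = 3.1120733 / 17.2 * 100
%GRR = 18.0934

18.0934


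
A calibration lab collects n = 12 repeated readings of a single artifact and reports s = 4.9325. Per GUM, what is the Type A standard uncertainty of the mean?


u_A = s / sqrt(n)
u_A = 4.9325 / sqrt(12)
u_A = 4.9325 / 3.4641016
u_A = 1.4239

1.4239


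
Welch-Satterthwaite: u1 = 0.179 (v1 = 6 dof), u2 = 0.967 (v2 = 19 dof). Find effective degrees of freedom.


uc = sqrt(u1^2 + u2^2) = sqrt(0.179^2 + 0.967^2) = 0.98342768
v_eff = uc^4 / (u1^4/v1 + u2^4/v2)
= 0.98342768^4 / (0.179^4/6 + 0.967^4/19)
= 0.93534044 / 0.046191706
v_eff = 20.2491

20.2491


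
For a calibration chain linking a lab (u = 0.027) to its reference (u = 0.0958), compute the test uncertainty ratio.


TUR = u_lab / u_ref
= 0.027 / 0.0958
= 0.2818

0.2818


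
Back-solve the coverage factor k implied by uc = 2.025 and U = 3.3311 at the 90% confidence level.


k = U / uc
k = 3.3311 / 2.025
k = 1.645

1.645


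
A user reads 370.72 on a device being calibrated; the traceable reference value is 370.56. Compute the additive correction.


Correction = standard - reading
= 370.56 - 370.72
= -0.1600

-0.1600


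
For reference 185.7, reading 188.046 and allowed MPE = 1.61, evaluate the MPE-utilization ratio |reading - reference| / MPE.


e = indication - reference = 188.046 - 185.7 = 2.3460
|e| = 2.3460
ratio = |e| / MPE = 2.3460 / 1.61
ratio = 1.4571

1.4571


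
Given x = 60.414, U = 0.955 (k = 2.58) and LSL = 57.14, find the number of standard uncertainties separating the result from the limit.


u = U / k = 0.955 / 2.58 = 0.37015504
margin = |LSL - x| = |57.14 - 60.414| = 3.274
z = margin / u = 3.274 / 0.37015504
z = 8.8449

8.8449


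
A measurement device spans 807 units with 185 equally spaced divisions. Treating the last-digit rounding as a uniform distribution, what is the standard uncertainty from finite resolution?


resolution = range / divisions
resolution = 807 / 185 = 4.3621622
u_res = resolution / (2*sqrt(3))
u_res = 4.3621622 / 3.4641016
u_res = 1.2592

1.2592


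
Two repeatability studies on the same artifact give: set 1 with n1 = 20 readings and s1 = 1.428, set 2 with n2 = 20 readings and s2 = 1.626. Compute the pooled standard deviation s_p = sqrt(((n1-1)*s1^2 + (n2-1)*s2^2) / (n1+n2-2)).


s_p = sqrt(((n1-1)*s1^2 + (n2-1)*s2^2) / (n1+n2-2))
numerator = (20-1)*1.428^2 + (20-1)*1.626^2 = 38.744496 + 50.233644 = 88.97814
denominator = 20 + 20 - 2 = 38
s_p^2 = 88.97814 / 38 = 2.34153
s_p = sqrt(2.34153) = 1.5302

1.5302


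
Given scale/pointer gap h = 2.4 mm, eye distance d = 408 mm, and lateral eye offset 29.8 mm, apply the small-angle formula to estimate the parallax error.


error = h * offset / d
= 2.4 * 29.8 / 408
= 0.1753

0.1753


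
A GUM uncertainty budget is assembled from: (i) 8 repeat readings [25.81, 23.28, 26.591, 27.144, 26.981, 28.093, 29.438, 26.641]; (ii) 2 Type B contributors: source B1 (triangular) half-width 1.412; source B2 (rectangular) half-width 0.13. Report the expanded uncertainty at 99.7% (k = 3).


mean = (25.81 + 23.28 + 26.591 + 27.144 + 26.981 + 28.093 + 29.438 + 26.641) / 8 = 26.74725
s = sqrt(sum((x - mean)^2)/(n-1)) = 1.7808181
u_A = s / sqrt(n) = 1.7808181 / sqrt(8) = 0.62961428
u_B1 = 1.412 / sqrt(6) = 0.57644659
u_B2 = 0.13 / sqrt(3) = 0.075055535
uc = sqrt(0.62961428^2 + 0.57644659^2 + 0.075055535^2) = 0.85693532
U = k * uc = 3 * 0.85693532
U = 2.5708

2.5708


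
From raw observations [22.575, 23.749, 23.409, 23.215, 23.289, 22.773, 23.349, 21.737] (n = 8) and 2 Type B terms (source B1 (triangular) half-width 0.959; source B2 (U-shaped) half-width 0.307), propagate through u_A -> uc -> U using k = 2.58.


mean = (22.575 + 23.749 + 23.409 + 23.215 + 23.289 + 22.773 + 23.349 + 21.737) / 8 = 23.012
s = sqrt(sum((x - mean)^2)/(n-1)) = 0.6331328
u_A = s / sqrt(n) = 0.6331328 / sqrt(8) = 0.22384625
u_B1 = 0.959 / sqrt(6) = 0.39151011
u_B2 = 0.307 / sqrt(2) = 0.21708178
uc = sqrt(0.22384625^2 + 0.39151011^2 + 0.21708178^2) = 0.50051155
U = k * uc = 2.58 * 0.50051155
U = 1.2913

1.2913


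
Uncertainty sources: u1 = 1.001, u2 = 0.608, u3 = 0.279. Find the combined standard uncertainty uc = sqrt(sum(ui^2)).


uc = sqrt(1.001^2 + 0.608^2 + 0.279^2)
uc = sqrt(1.449506)
uc = 1.2040

1.2040


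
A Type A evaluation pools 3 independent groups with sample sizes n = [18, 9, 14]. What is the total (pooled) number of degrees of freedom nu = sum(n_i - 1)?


nu = sum_i (n_i - 1)
nu = ((18 - 1) + (9 - 1) + (14 - 1))
nu = 17 + 8 + 13
nu = 38

38


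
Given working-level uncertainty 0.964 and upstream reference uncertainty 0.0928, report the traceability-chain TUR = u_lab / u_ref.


TUR = u_lab / u_ref
= 0.964 / 0.0928
= 10.3879

10.3879


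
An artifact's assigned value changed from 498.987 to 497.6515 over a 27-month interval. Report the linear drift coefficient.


rate = (v2 - v1) / months
= (497.6515 - 498.987) / 27
= -1.3355 / 27
= -0.0495

-0.0495


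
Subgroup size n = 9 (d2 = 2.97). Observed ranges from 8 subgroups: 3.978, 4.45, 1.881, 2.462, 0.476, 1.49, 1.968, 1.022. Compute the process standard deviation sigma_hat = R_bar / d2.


R_bar = (3.978 + 4.45 + 1.881 + 2.462 + 0.476 + 1.49 + 1.968 + 1.022) / 8
R_bar = 17.727 / 8 = 2.215875
sigma_hat = R_bar / d2 = 2.215875 / 2.97 = 0.7461

0.7461


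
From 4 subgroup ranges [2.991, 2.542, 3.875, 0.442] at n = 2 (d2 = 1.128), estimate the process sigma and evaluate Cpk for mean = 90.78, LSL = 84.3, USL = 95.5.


R_bar = (2.991 + 2.542 + 3.875 + 0.442) / 4 = 2.4625
sigma = R_bar / d2 = 2.4625 / 1.128 = 2.1830674
Cp = (USL - LSL)/(6*sigma) = (95.5 - 84.3)/(6*2.1830674) = 0.8551
Cpu = (95.5 - 90.78)/(3*2.1830674) = 0.7207
Cpl = (90.78 - 84.3)/(3*2.1830674) = 0.9894
Cpk = min(Cpu, Cpl) = 0.7207

0.7207


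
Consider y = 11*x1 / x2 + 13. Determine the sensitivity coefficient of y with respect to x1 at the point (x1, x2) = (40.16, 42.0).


y = 11*x1 / x2 + 13
dy/dx1 = 11/x2
Evaluate at x2 = 42.0: c1 = 11 / 42.0
c1 = 0.2619

0.2619


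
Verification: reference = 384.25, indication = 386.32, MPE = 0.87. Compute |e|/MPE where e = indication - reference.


e = indication - reference = 386.32 - 384.25 = 2.0700
|e| = 2.0700
ratio = |e| / MPE = 2.0700 / 0.87
ratio = 2.3793

2.3793


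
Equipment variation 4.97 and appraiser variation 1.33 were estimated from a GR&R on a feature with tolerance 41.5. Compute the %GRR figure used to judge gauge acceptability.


GRR = sqrt(EV^2 + AV^2) = sqrt(4.97^2 + 1.33^2) = 5.144881
%GRR = GRR / tol * 100 = 5.144881 / 41.5 * 100
%GRR = 12.3973

12.3973


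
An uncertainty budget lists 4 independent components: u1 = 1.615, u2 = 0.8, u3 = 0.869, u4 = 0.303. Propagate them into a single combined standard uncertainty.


uc = sqrt(1.615^2 + 0.8^2 + 0.869^2 + 0.303^2)
uc = sqrt(4.095195)
uc = 2.0237

2.0237


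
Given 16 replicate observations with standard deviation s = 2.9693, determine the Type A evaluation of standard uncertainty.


u_A = s / sqrt(n)
u_A = 2.9693 / sqrt(16)
u_A = 2.9693 / 4
u_A = 0.7423

0.7423


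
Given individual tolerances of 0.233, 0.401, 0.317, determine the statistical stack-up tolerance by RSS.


RSS = sqrt(0.233^2 + 0.401^2 + 0.317^2)
= sqrt(0.315579)
= 0.5618

0.5618


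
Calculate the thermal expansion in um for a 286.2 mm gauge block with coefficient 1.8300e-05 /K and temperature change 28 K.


dL = L * alpha * dT
= 286.2 * 1.8300e-05 * 28
= 0.1466489 mm
dL_um = 0.1466489 * 1000 = 146.6489 um

146.6489


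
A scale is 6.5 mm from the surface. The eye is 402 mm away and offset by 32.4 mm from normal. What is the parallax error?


error = h * offset / d
= 6.5 * 32.4 / 402
= 0.5239

0.5239


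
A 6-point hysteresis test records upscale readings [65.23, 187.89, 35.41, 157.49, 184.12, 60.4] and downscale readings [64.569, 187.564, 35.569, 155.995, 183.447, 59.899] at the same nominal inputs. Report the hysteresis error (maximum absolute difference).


|65.23 - 64.569| = 0.6610
|187.89 - 187.564| = 0.3260
|35.41 - 35.569| = 0.1590
|157.49 - 155.995| = 1.4950
|184.12 - 183.447| = 0.6730
|60.4 - 59.899| = 0.5010
hysteresis = max(diffs) = 1.4950

1.4950


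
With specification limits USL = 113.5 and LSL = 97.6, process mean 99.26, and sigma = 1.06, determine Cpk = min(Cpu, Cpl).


Cpu = (USL - mean) / (3*sigma) = (113.5 - 99.26) / (3*1.06) = 4.4780
Cpl = (mean - LSL) / (3*sigma) = (99.26 - 97.6) / (3*1.06) = 0.5220
Cpk = min(Cpu, Cpl) = 0.5220

0.5220


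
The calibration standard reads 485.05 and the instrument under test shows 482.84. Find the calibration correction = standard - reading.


Correction = standard - reading
= 485.05 - 482.84
= 2.2100

2.2100


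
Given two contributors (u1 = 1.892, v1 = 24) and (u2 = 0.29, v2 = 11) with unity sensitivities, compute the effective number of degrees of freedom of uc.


uc = sqrt(u1^2 + u2^2) = sqrt(1.892^2 + 0.29^2) = 1.9140961
v_eff = uc^4 / (u1^4/v1 + u2^4/v2)
= 1.9140961^4 / (1.892^4/24 + 0.29^4/11)
= 13.423166 / 0.53455941
v_eff = 25.1107

25.1107


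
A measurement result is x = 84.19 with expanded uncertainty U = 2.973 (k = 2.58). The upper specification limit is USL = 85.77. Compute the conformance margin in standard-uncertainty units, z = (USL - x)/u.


u = U / k = 2.973 / 2.58 = 1.1523256
margin = |USL - x| = |85.77 - 84.19| = 1.58
z = margin / u = 1.58 / 1.1523256
z = 1.3711

1.3711


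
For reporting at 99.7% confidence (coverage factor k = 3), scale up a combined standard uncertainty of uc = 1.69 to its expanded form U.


U = k * uc
U = 3 * 1.69
U = 5.0700

5.0700


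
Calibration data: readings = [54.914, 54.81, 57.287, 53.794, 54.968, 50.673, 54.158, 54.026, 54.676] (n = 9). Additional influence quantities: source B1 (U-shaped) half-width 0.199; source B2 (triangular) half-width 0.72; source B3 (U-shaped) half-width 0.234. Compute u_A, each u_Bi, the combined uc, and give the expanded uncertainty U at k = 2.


mean = (54.914 + 54.81 + 57.287 + 53.794 + 54.968 + 50.673 + 54.158 + 54.026 + 54.676) / 9 = 54.36733333
s = sqrt(sum((x - mean)^2)/(n-1)) = 1.71801
u_A = s / sqrt(n) = 1.71801 / sqrt(9) = 0.57267
u_B1 = 0.199 / sqrt(2) = 0.14071425
u_B2 = 0.72 / sqrt(6) = 0.29393877
u_B3 = 0.234 / sqrt(2) = 0.16546299
uc = sqrt(0.57267^2 + 0.14071425^2 + 0.29393877^2 + 0.16546299^2) = 0.67935957
U = k * uc = 2 * 0.67935957
U = 1.3587

1.3587


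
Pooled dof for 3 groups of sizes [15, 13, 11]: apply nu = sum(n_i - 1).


nu = sum_i (n_i - 1)
nu = ((15 - 1) + (13 - 1) + (11 - 1))
nu = 14 + 12 + 10
nu = 36

36


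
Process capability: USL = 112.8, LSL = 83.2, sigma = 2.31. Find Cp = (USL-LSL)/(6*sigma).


Cp = (USL - LSL) / (6 * sigma)
= (112.8 - 83.2) / (6 * 2.31)
= 29.6000 / 13.8600
= 2.1356

2.1356


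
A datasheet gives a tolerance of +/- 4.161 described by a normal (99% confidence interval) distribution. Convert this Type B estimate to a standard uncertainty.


u_B = half_width / 2.576
u_B = 4.161 / 2.576
u_B = 1.6153

1.6153


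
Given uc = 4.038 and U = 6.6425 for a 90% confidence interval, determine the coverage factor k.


k = U / uc
k = 6.6425 / 4.038
k = 1.645

1.645


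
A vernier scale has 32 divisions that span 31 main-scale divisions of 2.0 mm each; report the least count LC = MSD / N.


LC = MSD / n_div
= 2.0 / 32
= 0.0625

0.0625


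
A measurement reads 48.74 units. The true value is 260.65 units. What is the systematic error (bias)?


Systematic error = measured - true
= 48.74 - 260.65
= -211.9100

-211.9100


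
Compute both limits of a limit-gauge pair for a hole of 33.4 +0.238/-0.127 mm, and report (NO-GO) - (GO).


GO = nominal - lower_tol (smallest hole = maximum material condition)
GO = 33.4 - 0.127 = 33.273
NO-GO = nominal + upper_tol (largest hole = least material condition)
NO-GO = 33.4 + 0.238 = 33.638
spread = NO-GO - GO = 33.638 - 33.273 = 0.3650

0.3650


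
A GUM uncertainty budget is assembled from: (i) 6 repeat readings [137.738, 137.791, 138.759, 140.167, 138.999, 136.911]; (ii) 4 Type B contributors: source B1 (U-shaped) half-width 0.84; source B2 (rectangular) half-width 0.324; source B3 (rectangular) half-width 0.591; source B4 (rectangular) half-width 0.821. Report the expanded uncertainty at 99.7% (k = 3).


mean = (137.738 + 137.791 + 138.759 + 140.167 + 138.999 + 136.911) / 6 = 138.3941667
s = sqrt(sum((x - mean)^2)/(n-1)) = 1.1520428
u_A = s / sqrt(n) = 1.1520428 / sqrt(6) = 0.4703195
u_B1 = 0.84 / sqrt(2) = 0.5939697
u_B2 = 0.324 / sqrt(3) = 0.18706149
u_B3 = 0.591 / sqrt(3) = 0.34121401
u_B4 = 0.821 / sqrt(3) = 0.47400457
uc = sqrt(0.4703195^2 + 0.5939697^2 + 0.18706149^2 + 0.34121401^2 + 0.47400457^2) = 0.97473061
U = k * uc = 3 * 0.97473061
U = 2.9242

2.9242
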